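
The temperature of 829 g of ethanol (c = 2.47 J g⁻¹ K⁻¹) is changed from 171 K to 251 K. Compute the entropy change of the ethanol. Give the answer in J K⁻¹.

ΔS = ∫dQ_rev/T = m c ln(T₂/T₁) = 829 × 2.47 × ln(251/171) = 786 J/K.

ΔS = 786 J/K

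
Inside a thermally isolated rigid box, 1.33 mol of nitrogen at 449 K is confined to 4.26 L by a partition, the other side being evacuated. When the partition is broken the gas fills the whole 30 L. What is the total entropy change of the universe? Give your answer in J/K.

No heat is exchanged and no work is done, so the ideal-gas temperature stays constant.
Entropy is a state function; using a reversible isothermal path, ΔS_gas = nR ln(V₂/V₁) = 1.33 × 8.314 × ln(30/4.26) = 21.6 J/K.
The insulated surroundings exchange no heat, so ΔS_surr = 0 and ΔS_universe = ΔS_gas.

ΔS_universe = 21.6 J/K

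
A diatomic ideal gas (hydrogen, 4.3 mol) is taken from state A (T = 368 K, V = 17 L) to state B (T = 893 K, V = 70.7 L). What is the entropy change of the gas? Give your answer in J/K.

ΔS = 130 J/K

Entropy is a state function: ΔS = nC_V ln(T₂/T₁) + nR ln(V₂/V₁), with C_V = 5R/2 = 20.79 J mol⁻¹ K⁻¹ for a diatomic ideal gas.
ΔS = 4.3 × [20.79 × ln(893/368) + 8.314 × ln(70.7/17)] = 130 J/K.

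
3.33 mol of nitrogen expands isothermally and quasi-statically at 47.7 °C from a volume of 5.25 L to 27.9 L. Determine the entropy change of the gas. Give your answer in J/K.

ΔS_gas = 46.2 J/K

For an isothermal ideal gas ΔS_gas = nR ln(V₂/V₁) = 3.33 × 8.314 × ln(27.9/5.25) = 46.2 J/K.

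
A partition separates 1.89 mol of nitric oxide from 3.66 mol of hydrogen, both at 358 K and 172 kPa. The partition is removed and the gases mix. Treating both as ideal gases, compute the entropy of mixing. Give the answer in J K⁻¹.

Mole fractions: x_A = 1.89/5.55 = 0.341, x_B = 0.659.
ΔS_mix = −R(n_A ln x_A + n_B ln x_B) = −8.314 × (1.89 ln 0.341 + 3.66 ln 0.659) = 29.6 J/K.

ΔS_mix = 29.6 J/K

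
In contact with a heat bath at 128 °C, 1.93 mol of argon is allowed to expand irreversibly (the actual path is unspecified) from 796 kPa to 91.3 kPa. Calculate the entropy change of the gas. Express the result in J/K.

Entropy is a state function, so ΔS_gas depends only on the end states.
For an isothermal ideal gas ΔS_gas = nR ln(P₁/P₂) = 1.93 × 8.314 × ln(796/91.3) = 34.7 J/K.

ΔS_gas = 34.7 J/K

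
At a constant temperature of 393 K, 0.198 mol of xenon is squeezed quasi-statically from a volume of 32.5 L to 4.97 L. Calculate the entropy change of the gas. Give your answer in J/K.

For an isothermal ideal gas ΔS_gas = nR ln(V₂/V₁) = 0.198 × 8.314 × ln(4.97/32.5) = -3.09 J/K.

ΔS_gas = -3.09 J/K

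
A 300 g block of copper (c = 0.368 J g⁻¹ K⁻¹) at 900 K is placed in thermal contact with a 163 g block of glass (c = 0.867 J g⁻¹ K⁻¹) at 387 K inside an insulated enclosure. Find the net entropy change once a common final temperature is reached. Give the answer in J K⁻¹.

ΔS_total = 22.2 J/K

Energy balance: T_f = (m₁c₁T₁ + m₂c₂T₂)/(m₁c₁ + m₂c₂) = 611.99 K.
ΔS₁ = m₁c₁ ln(T_f/T₁) = 110.4 × ln(611.99/900) = -42.58 J/K.
ΔS₂ = m₂c₂ ln(T_f/T₂) = 141.321 × ln(611.99/387) = 64.77 J/K.
ΔS_total = -42.58 + 64.77 = 22.2 J/K.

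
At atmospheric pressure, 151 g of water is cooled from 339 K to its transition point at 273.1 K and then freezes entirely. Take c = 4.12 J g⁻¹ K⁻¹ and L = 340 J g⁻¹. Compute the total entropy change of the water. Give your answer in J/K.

ΔS = -322 J/K

Cooling step: ΔS₁ = m c ln(T_tr/T_i) = 151 × 4.12 × ln(273.1/339) = -134.5 J/K.
Phase change: ΔS₂ = −mL/T_tr = −151 × 340 / 273.1 = -188 J/K.
ΔS_total = (-134.5) + (-188) = -322 J/K.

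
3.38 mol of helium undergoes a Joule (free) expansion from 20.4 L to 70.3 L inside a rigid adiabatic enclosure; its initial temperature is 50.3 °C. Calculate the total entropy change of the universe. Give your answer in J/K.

ΔS_universe = 34.8 J/K

For an ideal gas in free expansion Q = 0 and W = 0, so T is unchanged.
Entropy is a state function; using a reversible isothermal path, ΔS_gas = nR ln(V₂/V₁) = 3.38 × 8.314 × ln(70.3/20.4) = 34.8 J/K.
The insulated surroundings exchange no heat, so ΔS_surr = 0 and ΔS_universe = ΔS_gas.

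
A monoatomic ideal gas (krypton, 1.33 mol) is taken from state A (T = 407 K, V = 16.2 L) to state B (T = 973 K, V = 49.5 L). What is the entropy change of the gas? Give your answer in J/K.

ΔS = 26.8 J/K

Entropy is a state function: ΔS = nC_V ln(T₂/T₁) + nR ln(V₂/V₁), with C_V = 3R/2 = 12.47 J mol⁻¹ K⁻¹ for a monoatomic ideal gas.
ΔS = 1.33 × [12.47 × ln(973/407) + 8.314 × ln(49.5/16.2)] = 26.8 J/K.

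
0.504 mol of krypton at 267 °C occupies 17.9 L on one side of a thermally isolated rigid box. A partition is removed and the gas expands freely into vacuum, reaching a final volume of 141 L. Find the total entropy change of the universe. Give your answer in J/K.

ΔS_universe = 8.65 J/K

No heat is exchanged and no work is done, so the ideal-gas temperature stays constant.
Entropy is a state function; using a reversible isothermal path, ΔS_gas = nR ln(V₂/V₁) = 0.504 × 8.314 × ln(141/17.9) = 8.65 J/K.
The insulated surroundings exchange no heat, so ΔS_surr = 0 and ΔS_universe = ΔS_gas.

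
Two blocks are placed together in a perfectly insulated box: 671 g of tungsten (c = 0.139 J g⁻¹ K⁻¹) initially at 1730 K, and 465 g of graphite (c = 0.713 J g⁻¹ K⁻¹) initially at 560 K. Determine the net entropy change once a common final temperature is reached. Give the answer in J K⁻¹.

ΔS_total = 55.2 J/K

Energy balance: T_f = (m₁c₁T₁ + m₂c₂T₂)/(m₁c₁ + m₂c₂) = 816.88 K.
ΔS₁ = m₁c₁ ln(T_f/T₁) = 93.269 × ln(816.88/1730) = -69.99 J/K.
ΔS₂ = m₂c₂ ln(T_f/T₂) = 331.545 × ln(816.88/560) = 125.2 J/K.
ΔS_total = -69.99 + 125.2 = 55.2 J/K.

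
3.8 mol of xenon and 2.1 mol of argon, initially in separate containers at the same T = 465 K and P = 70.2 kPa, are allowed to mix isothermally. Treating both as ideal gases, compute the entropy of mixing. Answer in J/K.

ΔS_mix = 31.9 J/K

Mole fractions: x_A = 3.8/5.9 = 0.644, x_B = 0.356.
ΔS_mix = −R(n_A ln x_A + n_B ln x_B) = −8.314 × (3.8 ln 0.644 + 2.1 ln 0.356) = 31.9 J/K.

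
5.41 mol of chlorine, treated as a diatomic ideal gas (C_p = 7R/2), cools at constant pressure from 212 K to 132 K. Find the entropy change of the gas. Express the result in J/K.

At constant pressure, ΔS = nC_p ln(T₂/T₁) with C_p = 7R/2 = 29.1 J mol⁻¹ K⁻¹.
ΔS = 5.41 × 29.1 × ln(132/212) = -74.6 J/K.

ΔS = -74.6 J/K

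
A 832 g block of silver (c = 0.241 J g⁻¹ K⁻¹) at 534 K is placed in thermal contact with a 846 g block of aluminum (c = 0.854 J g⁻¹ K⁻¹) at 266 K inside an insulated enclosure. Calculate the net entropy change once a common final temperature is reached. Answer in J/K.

ΔS_total = 42.9 J/K

Energy balance: T_f = (m₁c₁T₁ + m₂c₂T₂)/(m₁c₁ + m₂c₂) = 324.22 K.
ΔS₁ = m₁c₁ ln(T_f/T₁) = 200.512 × ln(324.22/534) = -100.05 J/K.
ΔS₂ = m₂c₂ ln(T_f/T₂) = 722.484 × ln(324.22/266) = 142.999 J/K.
ΔS_total = -100.05 + 142.999 = 42.9 J/K.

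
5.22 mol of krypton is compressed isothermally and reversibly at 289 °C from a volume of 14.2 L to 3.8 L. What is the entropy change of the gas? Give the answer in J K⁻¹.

ΔS_gas = -57.2 J/K

For an isothermal ideal gas ΔS_gas = nR ln(V₂/V₁) = 5.22 × 8.314 × ln(3.8/14.2) = -57.2 J/K.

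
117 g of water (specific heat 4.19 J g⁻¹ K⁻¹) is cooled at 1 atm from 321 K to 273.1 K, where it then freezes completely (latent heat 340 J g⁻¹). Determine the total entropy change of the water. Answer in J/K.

Cooling step: ΔS₁ = m c ln(T_tr/T_i) = 117 × 4.19 × ln(273.1/321) = -79.22 J/K.
Phase change: ΔS₂ = −mL/T_tr = −117 × 340 / 273.1 = -145.7 J/K.
ΔS_total = (-79.22) + (-145.7) = -225 J/K.

ΔS = -225 J/K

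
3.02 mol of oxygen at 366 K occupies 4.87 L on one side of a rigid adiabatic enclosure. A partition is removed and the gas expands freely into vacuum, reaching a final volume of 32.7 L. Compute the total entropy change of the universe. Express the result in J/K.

ΔS_universe = 47.8 J/K

No heat is exchanged and no work is done, so the ideal-gas temperature stays constant.
Entropy is a state function; using a reversible isothermal path, ΔS_gas = nR ln(V₂/V₁) = 3.02 × 8.314 × ln(32.7/4.87) = 47.8 J/K.
The insulated surroundings exchange no heat, so ΔS_surr = 0 and ΔS_universe = ΔS_gas.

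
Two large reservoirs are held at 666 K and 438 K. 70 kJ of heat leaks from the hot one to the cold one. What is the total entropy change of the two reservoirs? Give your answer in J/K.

ΔS_hot = −Q/T_H = −70000/666 = -105.1 J/K and ΔS_cold = +Q/T_C = 70000/438 = 159.8 J/K.
ΔS_total = -105.1 + 159.8 = 54.7 J/K, positive as the second law requires.

ΔS_total = 54.7 J/K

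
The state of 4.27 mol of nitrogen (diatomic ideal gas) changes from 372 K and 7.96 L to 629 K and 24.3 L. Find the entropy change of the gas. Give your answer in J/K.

ΔS = 86.2 J/K

Entropy is a state function: ΔS = nC_V ln(T₂/T₁) + nR ln(V₂/V₁), with C_V = 5R/2 = 20.79 J mol⁻¹ K⁻¹ for a diatomic ideal gas.
ΔS = 4.27 × [20.79 × ln(629/372) + 8.314 × ln(24.3/7.96)] = 86.2 J/K.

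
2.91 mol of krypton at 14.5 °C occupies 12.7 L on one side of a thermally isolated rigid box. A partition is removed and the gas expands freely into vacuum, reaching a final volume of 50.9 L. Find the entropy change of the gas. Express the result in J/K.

ΔS_gas = 33.6 J/K

No heat is exchanged and no work is done, so the ideal-gas temperature stays constant.
Entropy is a state function; using a reversible isothermal path, ΔS_gas = nR ln(V₂/V₁) = 2.91 × 8.314 × ln(50.9/12.7) = 33.6 J/K.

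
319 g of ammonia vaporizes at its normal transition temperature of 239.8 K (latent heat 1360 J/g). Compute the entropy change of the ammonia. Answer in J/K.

ΔS = 1810 J/K

Heat absorbed by the substance: Q = mL = 319 × 1360 = 433840 J.
At constant T, ΔS = Q_rev/T = 433840 / 239.8 = 1810 J/K.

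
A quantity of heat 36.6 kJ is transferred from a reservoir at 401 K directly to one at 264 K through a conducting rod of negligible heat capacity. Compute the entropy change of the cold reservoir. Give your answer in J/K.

ΔS_cold = 139 J/K

The cold reservoir gains heat Q, so ΔS_cold = +Q/T_C = 36600/264 = 139 J/K.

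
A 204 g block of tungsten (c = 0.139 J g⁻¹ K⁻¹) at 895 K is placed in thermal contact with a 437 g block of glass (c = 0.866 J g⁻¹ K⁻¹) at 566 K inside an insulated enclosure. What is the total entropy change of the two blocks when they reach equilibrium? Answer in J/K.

ΔS_total = 3.16 J/K

Energy balance: T_f = (m₁c₁T₁ + m₂c₂T₂)/(m₁c₁ + m₂c₂) = 588.93 K.
ΔS₁ = m₁c₁ ln(T_f/T₁) = 28.356 × ln(588.93/895) = -11.87 J/K.
ΔS₂ = m₂c₂ ln(T_f/T₂) = 378.442 × ln(588.93/566) = 15.03 J/K.
ΔS_total = -11.87 + 15.03 = 3.16 J/K.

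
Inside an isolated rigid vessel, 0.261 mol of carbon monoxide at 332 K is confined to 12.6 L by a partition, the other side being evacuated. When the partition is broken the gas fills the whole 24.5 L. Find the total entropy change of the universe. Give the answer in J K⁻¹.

For an ideal gas in free expansion Q = 0 and W = 0, so T is unchanged.
Entropy is a state function; using a reversible isothermal path, ΔS_gas = nR ln(V₂/V₁) = 0.261 × 8.314 × ln(24.5/12.6) = 1.44 J/K.
The insulated surroundings exchange no heat, so ΔS_surr = 0 and ΔS_universe = ΔS_gas.

ΔS_universe = 1.44 J/K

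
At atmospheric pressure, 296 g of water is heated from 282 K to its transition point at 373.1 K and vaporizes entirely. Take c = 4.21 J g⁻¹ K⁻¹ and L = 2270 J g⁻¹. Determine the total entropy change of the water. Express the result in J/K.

Warming step: ΔS₁ = m c ln(T_tr/T_i) = 296 × 4.21 × ln(373.1/282) = 348.8 J/K.
Phase change: ΔS₂ = +mL/T_tr = 296 × 2270 / 373.1 = 1801 J/K.
ΔS_total = (348.8) + (1801) = 2150 J/K.

ΔS = 2150 J/K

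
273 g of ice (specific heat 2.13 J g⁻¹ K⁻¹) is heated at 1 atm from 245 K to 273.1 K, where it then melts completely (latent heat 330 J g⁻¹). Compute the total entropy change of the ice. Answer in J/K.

ΔS = 393 J/K

Warming step: ΔS₁ = m c ln(T_tr/T_i) = 273 × 2.13 × ln(273.1/245) = 63.14 J/K.
Phase change: ΔS₂ = +mL/T_tr = 273 × 330 / 273.1 = 329.9 J/K.
ΔS_total = (63.14) + (329.9) = 393 J/K.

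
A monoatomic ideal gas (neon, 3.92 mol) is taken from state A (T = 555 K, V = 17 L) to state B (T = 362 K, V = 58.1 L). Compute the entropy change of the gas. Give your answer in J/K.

Entropy is a state function: ΔS = nC_V ln(T₂/T₁) + nR ln(V₂/V₁), with C_V = 3R/2 = 12.47 J mol⁻¹ K⁻¹ for a monoatomic ideal gas.
ΔS = 3.92 × [12.47 × ln(362/555) + 8.314 × ln(58.1/17)] = 19.2 J/K.

ΔS = 19.2 J/K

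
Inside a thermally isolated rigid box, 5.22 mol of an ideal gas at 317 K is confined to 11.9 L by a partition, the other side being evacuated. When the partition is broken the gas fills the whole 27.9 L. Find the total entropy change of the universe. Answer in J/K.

No heat is exchanged and no work is done, so the ideal-gas temperature stays constant.
Entropy is a state function; using a reversible isothermal path, ΔS_gas = nR ln(V₂/V₁) = 5.22 × 8.314 × ln(27.9/11.9) = 37 J/K.
The insulated surroundings exchange no heat, so ΔS_surr = 0 and ΔS_universe = ΔS_gas.

ΔS_universe = 37 J/K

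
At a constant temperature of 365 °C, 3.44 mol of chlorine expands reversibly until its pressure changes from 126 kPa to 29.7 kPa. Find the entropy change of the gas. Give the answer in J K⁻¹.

ΔS_gas = 41.3 J/K

For an isothermal ideal gas ΔS_gas = nR ln(P₁/P₂) = 3.44 × 8.314 × ln(126/29.7) = 41.3 J/K.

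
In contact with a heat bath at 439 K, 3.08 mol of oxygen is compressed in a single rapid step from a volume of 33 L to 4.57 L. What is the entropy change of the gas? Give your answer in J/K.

Entropy is a state function, so ΔS_gas depends only on the end states.
For an isothermal ideal gas ΔS_gas = nR ln(V₂/V₁) = 3.08 × 8.314 × ln(4.57/33) = -50.6 J/K.

ΔS_gas = -50.6 J/K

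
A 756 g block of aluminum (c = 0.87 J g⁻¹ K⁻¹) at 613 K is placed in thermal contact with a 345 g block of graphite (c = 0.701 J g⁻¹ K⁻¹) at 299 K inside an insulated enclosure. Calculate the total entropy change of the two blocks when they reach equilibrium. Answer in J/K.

Energy balance: T_f = (m₁c₁T₁ + m₂c₂T₂)/(m₁c₁ + m₂c₂) = 528.58 K.
ΔS₁ = m₁c₁ ln(T_f/T₁) = 657.72 × ln(528.58/613) = -97.452 J/K.
ΔS₂ = m₂c₂ ln(T_f/T₂) = 241.845 × ln(528.58/299) = 137.79 J/K.
ΔS_total = -97.452 + 137.79 = 40.3 J/K.

ΔS_total = 40.3 J/K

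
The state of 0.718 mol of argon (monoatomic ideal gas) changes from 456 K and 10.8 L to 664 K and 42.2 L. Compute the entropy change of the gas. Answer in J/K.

ΔS = 11.5 J/K

Entropy is a state function: ΔS = nC_V ln(T₂/T₁) + nR ln(V₂/V₁), with C_V = 3R/2 = 12.47 J mol⁻¹ K⁻¹ for a monoatomic ideal gas.
ΔS = 0.718 × [12.47 × ln(664/456) + 8.314 × ln(42.2/10.8)] = 11.5 J/K.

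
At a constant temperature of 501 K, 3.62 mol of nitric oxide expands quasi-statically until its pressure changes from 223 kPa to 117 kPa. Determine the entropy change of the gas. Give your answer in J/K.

ΔS_gas = 19.4 J/K

For an isothermal ideal gas ΔS_gas = nR ln(P₁/P₂) = 3.62 × 8.314 × ln(223/117) = 19.4 J/K.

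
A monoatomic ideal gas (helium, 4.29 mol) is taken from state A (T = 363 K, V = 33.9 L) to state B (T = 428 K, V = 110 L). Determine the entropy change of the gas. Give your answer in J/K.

Entropy is a state function: ΔS = nC_V ln(T₂/T₁) + nR ln(V₂/V₁), with C_V = 3R/2 = 12.47 J mol⁻¹ K⁻¹ for a monoatomic ideal gas.
ΔS = 4.29 × [12.47 × ln(428/363) + 8.314 × ln(110/33.9)] = 50.8 J/K.

ΔS = 50.8 J/K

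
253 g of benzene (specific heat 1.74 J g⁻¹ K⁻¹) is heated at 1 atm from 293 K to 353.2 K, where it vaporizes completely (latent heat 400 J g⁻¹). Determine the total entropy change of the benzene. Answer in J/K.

Warming step: ΔS₁ = m c ln(T_tr/T_i) = 253 × 1.74 × ln(353.2/293) = 82.26 J/K.
Phase change: ΔS₂ = +mL/T_tr = 253 × 400 / 353.2 = 286.5 J/K.
ΔS_total = (82.26) + (286.5) = 369 J/K.

ΔS = 369 J/K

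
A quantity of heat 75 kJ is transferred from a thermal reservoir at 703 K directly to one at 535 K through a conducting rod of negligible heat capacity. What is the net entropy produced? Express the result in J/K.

ΔS_total = 33.5 J/K

ΔS_hot = −Q/T_H = −75000/703 = -106.7 J/K and ΔS_cold = +Q/T_C = 75000/535 = 140.2 J/K.
ΔS_total = -106.7 + 140.2 = 33.5 J/K, positive as the second law requires.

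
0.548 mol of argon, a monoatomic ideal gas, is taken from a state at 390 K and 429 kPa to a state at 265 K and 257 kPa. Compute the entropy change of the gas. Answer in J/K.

ΔS = nC_p ln(T₂/T₁) − nR ln(P₂/P₁), with C_p = 5R/2 = 20.79 J mol⁻¹ K⁻¹ for a monoatomic ideal gas.
ΔS = 0.548 × [20.79 × ln(265/390) − 8.314 × ln(257/429)] = -2.07 J/K.

ΔS = -2.07 J/K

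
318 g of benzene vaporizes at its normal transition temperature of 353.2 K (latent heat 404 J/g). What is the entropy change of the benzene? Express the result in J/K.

Heat absorbed by the substance: Q = mL = 318 × 404 = 128472 J.
At constant T, ΔS = Q_rev/T = 128472 / 353.2 = 364 J/K.

ΔS = 364 J/K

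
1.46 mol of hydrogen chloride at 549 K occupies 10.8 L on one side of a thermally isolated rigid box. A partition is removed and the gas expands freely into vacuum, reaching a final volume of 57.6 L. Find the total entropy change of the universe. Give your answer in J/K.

ΔS_universe = 20.3 J/K

For an ideal gas in free expansion Q = 0 and W = 0, so T is unchanged.
Entropy is a state function; using a reversible isothermal path, ΔS_gas = nR ln(V₂/V₁) = 1.46 × 8.314 × ln(57.6/10.8) = 20.3 J/K.
The insulated surroundings exchange no heat, so ΔS_surr = 0 and ΔS_universe = ΔS_gas.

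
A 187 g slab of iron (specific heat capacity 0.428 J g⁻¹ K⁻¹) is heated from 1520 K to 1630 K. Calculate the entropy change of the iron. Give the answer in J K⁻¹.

ΔS = ∫dQ_rev/T = m c ln(T₂/T₁) = 187 × 0.428 × ln(1630/1520) = 5.59 J/K.

ΔS = 5.59 J/K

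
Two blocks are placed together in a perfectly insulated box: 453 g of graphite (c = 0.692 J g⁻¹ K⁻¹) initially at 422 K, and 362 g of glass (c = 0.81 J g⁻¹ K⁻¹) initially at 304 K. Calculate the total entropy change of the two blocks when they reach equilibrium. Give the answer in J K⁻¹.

Energy balance: T_f = (m₁c₁T₁ + m₂c₂T₂)/(m₁c₁ + m₂c₂) = 364.97 K.
ΔS₁ = m₁c₁ ln(T_f/T₁) = 313.476 × ln(364.97/422) = -45.514 J/K.
ΔS₂ = m₂c₂ ln(T_f/T₂) = 293.22 × ln(364.97/304) = 53.597 J/K.
ΔS_total = -45.514 + 53.597 = 8.08 J/K.

ΔS_total = 8.08 J/K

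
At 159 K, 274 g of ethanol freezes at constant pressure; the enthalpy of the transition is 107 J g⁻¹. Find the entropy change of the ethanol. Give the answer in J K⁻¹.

Heat released by the substance: Q = −mL = −274 × 107 = −29318 J.
At constant T, ΔS = Q_rev/T = −29318 / 159 = -184 J/K.

ΔS = -184 J/K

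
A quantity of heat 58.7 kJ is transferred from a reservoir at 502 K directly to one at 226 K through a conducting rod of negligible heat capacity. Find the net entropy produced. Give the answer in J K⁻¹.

ΔS_hot = −Q/T_H = −58700/502 = -116.9 J/K and ΔS_cold = +Q/T_C = 58700/226 = 259.7 J/K.
ΔS_total = -116.9 + 259.7 = 143 J/K, positive as the second law requires.

ΔS_total = 143 J/K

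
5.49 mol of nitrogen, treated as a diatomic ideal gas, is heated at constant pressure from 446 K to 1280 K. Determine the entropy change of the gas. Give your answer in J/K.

ΔS = 168 J/K

At constant pressure, ΔS = nC_p ln(T₂/T₁) with C_p = 7R/2 = 29.1 J mol⁻¹ K⁻¹.
ΔS = 5.49 × 29.1 × ln(1280/446) = 168 J/K.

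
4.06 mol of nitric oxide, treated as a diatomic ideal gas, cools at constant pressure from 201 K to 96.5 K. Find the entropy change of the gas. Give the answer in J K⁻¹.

At constant pressure, ΔS = nC_p ln(T₂/T₁) with C_p = 7R/2 = 29.1 J mol⁻¹ K⁻¹.
ΔS = 4.06 × 29.1 × ln(96.5/201) = -86.7 J/K.

ΔS = -86.7 J/K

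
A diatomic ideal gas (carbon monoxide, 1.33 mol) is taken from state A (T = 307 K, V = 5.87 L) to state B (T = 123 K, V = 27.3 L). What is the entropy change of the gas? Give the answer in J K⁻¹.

Entropy is a state function: ΔS = nC_V ln(T₂/T₁) + nR ln(V₂/V₁), with C_V = 5R/2 = 20.79 J mol⁻¹ K⁻¹ for a diatomic ideal gas.
ΔS = 1.33 × [20.79 × ln(123/307) + 8.314 × ln(27.3/5.87)] = -8.29 J/K.

ΔS = -8.29 J/K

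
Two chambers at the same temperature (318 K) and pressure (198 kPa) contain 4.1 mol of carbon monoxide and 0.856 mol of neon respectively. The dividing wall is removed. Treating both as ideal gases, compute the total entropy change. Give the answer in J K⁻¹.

Mole fractions: x_A = 4.1/4.96 = 0.827, x_B = 0.173.
ΔS_mix = −R(n_A ln x_A + n_B ln x_B) = −8.314 × (4.1 ln 0.827 + 0.856 ln 0.173) = 19 J/K.

ΔS_mix = 19 J/K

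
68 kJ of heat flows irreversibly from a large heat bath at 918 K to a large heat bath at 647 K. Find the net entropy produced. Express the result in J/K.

ΔS_hot = −Q/T_H = −68000/918 = -74.07 J/K and ΔS_cold = +Q/T_C = 68000/647 = 105.1 J/K.
ΔS_total = -74.07 + 105.1 = 31 J/K, positive as the second law requires.

ΔS_total = 31 J/K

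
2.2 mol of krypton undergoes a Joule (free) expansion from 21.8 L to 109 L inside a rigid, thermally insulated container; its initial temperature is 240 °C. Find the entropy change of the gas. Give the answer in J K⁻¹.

ΔS_gas = 29.4 J/K

No heat is exchanged and no work is done, so the ideal-gas temperature stays constant.
Entropy is a state function; using a reversible isothermal path, ΔS_gas = nR ln(V₂/V₁) = 2.2 × 8.314 × ln(109/21.8) = 29.4 J/K.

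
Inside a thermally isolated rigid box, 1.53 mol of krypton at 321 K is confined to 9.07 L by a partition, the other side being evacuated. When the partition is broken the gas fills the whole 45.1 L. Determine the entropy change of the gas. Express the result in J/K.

No heat is exchanged and no work is done, so the ideal-gas temperature stays constant.
Entropy is a state function; using a reversible isothermal path, ΔS_gas = nR ln(V₂/V₁) = 1.53 × 8.314 × ln(45.1/9.07) = 20.4 J/K.

ΔS_gas = 20.4 J/K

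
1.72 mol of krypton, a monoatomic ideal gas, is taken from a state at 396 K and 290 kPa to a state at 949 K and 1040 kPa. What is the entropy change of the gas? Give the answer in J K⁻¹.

ΔS = 13 J/K

ΔS = nC_p ln(T₂/T₁) − nR ln(P₂/P₁), with C_p = 5R/2 = 20.79 J mol⁻¹ K⁻¹ for a monoatomic ideal gas.
ΔS = 1.72 × [20.79 × ln(949/396) − 8.314 × ln(1040/290)] = 13 J/K.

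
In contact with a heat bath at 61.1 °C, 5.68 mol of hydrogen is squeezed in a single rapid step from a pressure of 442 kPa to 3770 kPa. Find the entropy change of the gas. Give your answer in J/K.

Entropy is a state function, so ΔS_gas depends only on the end states.
For an isothermal ideal gas ΔS_gas = nR ln(P₁/P₂) = 5.68 × 8.314 × ln(442/3770) = -101 J/K.

ΔS_gas = -101 J/K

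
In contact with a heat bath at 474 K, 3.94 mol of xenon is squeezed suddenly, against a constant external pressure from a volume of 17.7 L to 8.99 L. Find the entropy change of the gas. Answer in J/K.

Entropy is a state function, so ΔS_gas depends only on the end states.
For an isothermal ideal gas ΔS_gas = nR ln(V₂/V₁) = 3.94 × 8.314 × ln(8.99/17.7) = -22.2 J/K.

ΔS_gas = -22.2 J/K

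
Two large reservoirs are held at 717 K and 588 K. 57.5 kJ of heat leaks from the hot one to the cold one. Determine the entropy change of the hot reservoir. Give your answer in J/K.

ΔS_hot = -80.2 J/K

The hot reservoir loses heat Q, so ΔS_hot = −Q/T_H = −57500/717 = -80.2 J/K.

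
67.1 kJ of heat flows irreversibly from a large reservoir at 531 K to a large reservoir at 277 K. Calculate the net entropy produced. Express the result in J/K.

ΔS_hot = −Q/T_H = −67100/531 = -126.4 J/K and ΔS_cold = +Q/T_C = 67100/277 = 242.2 J/K.
ΔS_total = -126.4 + 242.2 = 116 J/K, positive as the second law requires.

ΔS_total = 116 J/K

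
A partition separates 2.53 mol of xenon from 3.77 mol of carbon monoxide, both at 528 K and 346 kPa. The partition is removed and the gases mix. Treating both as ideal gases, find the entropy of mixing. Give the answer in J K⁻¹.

ΔS_mix = 35.3 J/K

Mole fractions: x_A = 2.53/6.3 = 0.402, x_B = 0.598.
ΔS_mix = −R(n_A ln x_A + n_B ln x_B) = −8.314 × (2.53 ln 0.402 + 3.77 ln 0.598) = 35.3 J/K.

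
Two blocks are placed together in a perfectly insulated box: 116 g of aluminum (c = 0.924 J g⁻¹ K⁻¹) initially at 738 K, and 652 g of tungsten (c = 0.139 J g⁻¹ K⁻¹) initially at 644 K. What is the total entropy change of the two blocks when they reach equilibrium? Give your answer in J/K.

Energy balance: T_f = (m₁c₁T₁ + m₂c₂T₂)/(m₁c₁ + m₂c₂) = 694.93 K.
ΔS₁ = m₁c₁ ln(T_f/T₁) = 107.184 × ln(694.93/738) = -6.4447 J/K.
ΔS₂ = m₂c₂ ln(T_f/T₂) = 90.628 × ln(694.93/644) = 6.8984 J/K.
ΔS_total = -6.4447 + 6.8984 = 0.454 J/K.

ΔS_total = 0.454 J/K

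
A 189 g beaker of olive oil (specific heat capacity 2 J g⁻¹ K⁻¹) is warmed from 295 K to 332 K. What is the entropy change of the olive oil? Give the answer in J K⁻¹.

ΔS = 44.7 J/K

ΔS = ∫dQ_rev/T = m c ln(T₂/T₁) = 189 × 2 × ln(332/295) = 44.7 J/K.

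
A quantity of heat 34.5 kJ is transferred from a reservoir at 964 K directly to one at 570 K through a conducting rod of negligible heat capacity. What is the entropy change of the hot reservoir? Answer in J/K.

ΔS_hot = -35.8 J/K

The hot reservoir loses heat Q, so ΔS_hot = −Q/T_H = −34500/964 = -35.8 J/K.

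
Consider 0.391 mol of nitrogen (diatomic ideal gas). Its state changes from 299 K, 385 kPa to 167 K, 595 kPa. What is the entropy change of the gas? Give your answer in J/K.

ΔS = nC_p ln(T₂/T₁) − nR ln(P₂/P₁), with C_p = 7R/2 = 29.1 J mol⁻¹ K⁻¹ for a diatomic ideal gas.
ΔS = 0.391 × [29.1 × ln(167/299) − 8.314 × ln(595/385)] = -8.04 J/K.

ΔS = -8.04 J/K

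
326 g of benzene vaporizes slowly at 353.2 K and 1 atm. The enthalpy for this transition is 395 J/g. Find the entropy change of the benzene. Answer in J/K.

Heat absorbed by the substance: Q = mL = 326 × 395 = 128770 J.
At constant T, ΔS = Q_rev/T = 128770 / 353.2 = 365 J/K.

ΔS = 365 J/K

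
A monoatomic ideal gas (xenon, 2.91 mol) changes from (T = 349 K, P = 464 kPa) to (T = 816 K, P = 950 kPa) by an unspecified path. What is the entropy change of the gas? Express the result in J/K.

ΔS = 34 J/K

ΔS = nC_p ln(T₂/T₁) − nR ln(P₂/P₁), with C_p = 5R/2 = 20.79 J mol⁻¹ K⁻¹ for a monoatomic ideal gas.
ΔS = 2.91 × [20.79 × ln(816/349) − 8.314 × ln(950/464)] = 34 J/K.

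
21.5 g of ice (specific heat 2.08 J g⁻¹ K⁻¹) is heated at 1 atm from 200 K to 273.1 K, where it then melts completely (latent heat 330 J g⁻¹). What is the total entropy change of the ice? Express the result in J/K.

ΔS = 39.9 J/K

Warming step: ΔS₁ = m c ln(T_tr/T_i) = 21.5 × 2.08 × ln(273.1/200) = 13.93 J/K.
Phase change: ΔS₂ = +mL/T_tr = 21.5 × 330 / 273.1 = 25.98 J/K.
ΔS_total = (13.93) + (25.98) = 39.9 J/K.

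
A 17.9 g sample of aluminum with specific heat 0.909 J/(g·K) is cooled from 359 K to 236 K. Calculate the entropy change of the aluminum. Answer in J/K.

ΔS = ∫dQ_rev/T = m c ln(T₂/T₁) = 17.9 × 0.909 × ln(236/359) = -6.83 J/K.

ΔS = -6.83 J/K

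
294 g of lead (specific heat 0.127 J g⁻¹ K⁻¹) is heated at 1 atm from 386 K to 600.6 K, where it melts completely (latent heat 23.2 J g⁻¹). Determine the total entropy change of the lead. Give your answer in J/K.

Warming step: ΔS₁ = m c ln(T_tr/T_i) = 294 × 0.127 × ln(600.6/386) = 16.51 J/K.
Phase change: ΔS₂ = +mL/T_tr = 294 × 23.2 / 600.6 = 11.36 J/K.
ΔS_total = (16.51) + (11.36) = 27.9 J/K.

ΔS = 27.9 J/K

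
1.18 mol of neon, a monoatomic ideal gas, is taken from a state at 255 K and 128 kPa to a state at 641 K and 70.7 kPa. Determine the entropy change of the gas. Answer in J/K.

ΔS = 28.4 J/K

ΔS = nC_p ln(T₂/T₁) − nR ln(P₂/P₁), with C_p = 5R/2 = 20.79 J mol⁻¹ K⁻¹ for a monoatomic ideal gas.
ΔS = 1.18 × [20.79 × ln(641/255) − 8.314 × ln(70.7/128)] = 28.4 J/K.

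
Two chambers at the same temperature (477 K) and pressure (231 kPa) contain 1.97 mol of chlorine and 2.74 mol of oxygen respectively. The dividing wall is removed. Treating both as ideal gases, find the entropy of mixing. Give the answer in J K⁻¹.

ΔS_mix = 26.6 J/K

Mole fractions: x_A = 1.97/4.71 = 0.418, x_B = 0.582.
ΔS_mix = −R(n_A ln x_A + n_B ln x_B) = −8.314 × (1.97 ln 0.418 + 2.74 ln 0.582) = 26.6 J/K.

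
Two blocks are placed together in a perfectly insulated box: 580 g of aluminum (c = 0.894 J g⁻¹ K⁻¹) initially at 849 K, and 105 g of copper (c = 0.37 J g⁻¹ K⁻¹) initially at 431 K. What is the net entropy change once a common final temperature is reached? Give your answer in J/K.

Energy balance: T_f = (m₁c₁T₁ + m₂c₂T₂)/(m₁c₁ + m₂c₂) = 819.86 K.
ΔS₁ = m₁c₁ ln(T_f/T₁) = 518.52 × ln(819.86/849) = -18.11 J/K.
ΔS₂ = m₂c₂ ln(T_f/T₂) = 38.85 × ln(819.86/431) = 24.98 J/K.
ΔS_total = -18.11 + 24.98 = 6.87 J/K.

ΔS_total = 6.87 J/K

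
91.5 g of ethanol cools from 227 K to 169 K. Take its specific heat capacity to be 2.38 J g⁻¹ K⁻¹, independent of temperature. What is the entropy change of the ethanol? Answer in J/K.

ΔS = -64.3 J/K

ΔS = ∫dQ_rev/T = m c ln(T₂/T₁) = 91.5 × 2.38 × ln(169/227) = -64.3 J/K.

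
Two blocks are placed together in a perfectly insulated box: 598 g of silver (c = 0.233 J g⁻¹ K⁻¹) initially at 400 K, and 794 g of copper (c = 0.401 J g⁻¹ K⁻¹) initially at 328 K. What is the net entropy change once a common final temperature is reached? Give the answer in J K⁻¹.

Energy balance: T_f = (m₁c₁T₁ + m₂c₂T₂)/(m₁c₁ + m₂c₂) = 349.92 K.
ΔS₁ = m₁c₁ ln(T_f/T₁) = 139.334 × ln(349.92/400) = -18.638 J/K.
ΔS₂ = m₂c₂ ln(T_f/T₂) = 318.394 × ln(349.92/328) = 20.595 J/K.
ΔS_total = -18.638 + 20.595 = 1.96 J/K.

ΔS_total = 1.96 J/K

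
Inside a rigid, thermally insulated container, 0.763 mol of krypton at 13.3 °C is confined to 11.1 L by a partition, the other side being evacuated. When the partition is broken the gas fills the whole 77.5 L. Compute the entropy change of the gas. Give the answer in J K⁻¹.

For an ideal gas in free expansion Q = 0 and W = 0, so T is unchanged.
Entropy is a state function; using a reversible isothermal path, ΔS_gas = nR ln(V₂/V₁) = 0.763 × 8.314 × ln(77.5/11.1) = 12.3 J/K.

ΔS_gas = 12.3 J/K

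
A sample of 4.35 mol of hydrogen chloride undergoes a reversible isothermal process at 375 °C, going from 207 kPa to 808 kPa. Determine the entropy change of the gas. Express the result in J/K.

ΔS_gas = -49.3 J/K

For an isothermal ideal gas ΔS_gas = nR ln(P₁/P₂) = 4.35 × 8.314 × ln(207/808) = -49.3 J/K.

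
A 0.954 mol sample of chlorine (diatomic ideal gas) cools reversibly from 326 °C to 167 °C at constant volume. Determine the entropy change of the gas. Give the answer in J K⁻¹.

ΔS = -6.12 J/K

In kelvin: T₁ = 599.15 K, T₂ = 440.15 K. At constant volume, ΔS = nC_V ln(T₂/T₁) with C_V = 5R/2 = 20.79 J mol⁻¹ K⁻¹.
ΔS = 0.954 × 20.79 × ln(440.15/599.15) = -6.12 J/K.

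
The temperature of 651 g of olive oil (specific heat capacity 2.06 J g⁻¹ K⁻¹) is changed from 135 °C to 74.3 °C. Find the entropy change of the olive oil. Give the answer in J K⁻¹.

In kelvin: T₁ = 408.15 K, T₂ = 347.45 K. ΔS = ∫dQ_rev/T = m c ln(T₂/T₁) = 651 × 2.06 × ln(347.45/408.15) = -216 J/K.

ΔS = -216 J/K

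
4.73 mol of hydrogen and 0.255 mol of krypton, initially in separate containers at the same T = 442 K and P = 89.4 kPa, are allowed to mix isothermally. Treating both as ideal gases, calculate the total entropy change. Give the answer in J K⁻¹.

Mole fractions: x_A = 4.73/4.99 = 0.949, x_B = 0.0512.
ΔS_mix = −R(n_A ln x_A + n_B ln x_B) = −8.314 × (4.73 ln 0.949 + 0.255 ln 0.0512) = 8.37 J/K.

ΔS_mix = 8.37 J/K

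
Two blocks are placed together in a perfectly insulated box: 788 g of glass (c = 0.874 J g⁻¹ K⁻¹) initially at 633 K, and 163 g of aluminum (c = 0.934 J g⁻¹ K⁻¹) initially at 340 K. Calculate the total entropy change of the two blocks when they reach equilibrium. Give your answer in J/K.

Energy balance: T_f = (m₁c₁T₁ + m₂c₂T₂)/(m₁c₁ + m₂c₂) = 579.96 K.
ΔS₁ = m₁c₁ ln(T_f/T₁) = 688.712 × ln(579.96/633) = -60.27 J/K.
ΔS₂ = m₂c₂ ln(T_f/T₂) = 152.242 × ln(579.96/340) = 81.3 J/K.
ΔS_total = -60.27 + 81.3 = 21 J/K.

ΔS_total = 21 J/K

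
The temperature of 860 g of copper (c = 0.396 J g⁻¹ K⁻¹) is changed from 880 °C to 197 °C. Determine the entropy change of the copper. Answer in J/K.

ΔS = -306 J/K

In kelvin: T₁ = 1153.15 K, T₂ = 470.15 K. ΔS = ∫dQ_rev/T = m c ln(T₂/T₁) = 860 × 0.396 × ln(470.15/1153.15) = -306 J/K.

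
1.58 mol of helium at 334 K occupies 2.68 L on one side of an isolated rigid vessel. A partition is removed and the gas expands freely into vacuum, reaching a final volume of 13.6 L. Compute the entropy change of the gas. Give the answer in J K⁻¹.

ΔS_gas = 21.3 J/K

No heat is exchanged and no work is done, so the ideal-gas temperature stays constant.
Entropy is a state function; using a reversible isothermal path, ΔS_gas = nR ln(V₂/V₁) = 1.58 × 8.314 × ln(13.6/2.68) = 21.3 J/K.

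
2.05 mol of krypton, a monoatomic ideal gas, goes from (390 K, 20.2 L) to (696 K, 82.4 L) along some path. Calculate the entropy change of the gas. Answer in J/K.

Entropy is a state function: ΔS = nC_V ln(T₂/T₁) + nR ln(V₂/V₁), with C_V = 3R/2 = 12.47 J mol⁻¹ K⁻¹ for a monoatomic ideal gas.
ΔS = 2.05 × [12.47 × ln(696/390) + 8.314 × ln(82.4/20.2)] = 38.8 J/K.

ΔS = 38.8 J/K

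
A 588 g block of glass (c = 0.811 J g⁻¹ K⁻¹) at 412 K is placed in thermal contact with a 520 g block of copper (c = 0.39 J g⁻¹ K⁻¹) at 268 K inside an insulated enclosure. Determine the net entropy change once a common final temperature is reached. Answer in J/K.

ΔS_total = 12.4 J/K

Energy balance: T_f = (m₁c₁T₁ + m₂c₂T₂)/(m₁c₁ + m₂c₂) = 369.03 K.
ΔS₁ = m₁c₁ ln(T_f/T₁) = 476.868 × ln(369.03/412) = -52.52 J/K.
ΔS₂ = m₂c₂ ln(T_f/T₂) = 202.8 × ln(369.03/268) = 64.88 J/K.
ΔS_total = -52.52 + 64.88 = 12.4 J/K.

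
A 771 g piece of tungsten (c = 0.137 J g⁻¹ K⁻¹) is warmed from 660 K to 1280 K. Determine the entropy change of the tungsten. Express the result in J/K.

ΔS = 70 J/K

ΔS = ∫dQ_rev/T = m c ln(T₂/T₁) = 771 × 0.137 × ln(1280/660) = 70 J/K.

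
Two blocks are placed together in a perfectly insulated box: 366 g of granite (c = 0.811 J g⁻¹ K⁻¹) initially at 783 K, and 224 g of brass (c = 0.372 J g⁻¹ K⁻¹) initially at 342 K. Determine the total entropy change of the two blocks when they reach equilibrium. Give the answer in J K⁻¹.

Energy balance: T_f = (m₁c₁T₁ + m₂c₂T₂)/(m₁c₁ + m₂c₂) = 686.33 K.
ΔS₁ = m₁c₁ ln(T_f/T₁) = 296.826 × ln(686.33/783) = -39.11 J/K.
ΔS₂ = m₂c₂ ln(T_f/T₂) = 83.328 × ln(686.33/342) = 58.04 J/K.
ΔS_total = -39.11 + 58.04 = 18.9 J/K.

ΔS_total = 18.9 J/K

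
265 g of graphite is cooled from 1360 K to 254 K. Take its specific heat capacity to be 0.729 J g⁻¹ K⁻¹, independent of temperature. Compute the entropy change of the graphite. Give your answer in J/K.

ΔS = ∫dQ_rev/T = m c ln(T₂/T₁) = 265 × 0.729 × ln(254/1360) = -324 J/K.

ΔS = -324 J/K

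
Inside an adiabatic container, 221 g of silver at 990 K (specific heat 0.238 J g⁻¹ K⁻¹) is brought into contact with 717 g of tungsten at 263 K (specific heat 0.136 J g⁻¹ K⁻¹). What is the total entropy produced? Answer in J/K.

ΔS_total = 32 J/K

Energy balance: T_f = (m₁c₁T₁ + m₂c₂T₂)/(m₁c₁ + m₂c₂) = 517.74 K.
ΔS₁ = m₁c₁ ln(T_f/T₁) = 52.598 × ln(517.74/990) = -34.096 J/K.
ΔS₂ = m₂c₂ ln(T_f/T₂) = 97.512 × ln(517.74/263) = 66.046 J/K.
ΔS_total = -34.096 + 66.046 = 32 J/K.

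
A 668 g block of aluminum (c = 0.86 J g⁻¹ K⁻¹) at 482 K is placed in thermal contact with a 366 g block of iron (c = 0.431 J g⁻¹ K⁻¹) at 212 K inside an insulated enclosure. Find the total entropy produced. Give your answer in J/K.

Energy balance: T_f = (m₁c₁T₁ + m₂c₂T₂)/(m₁c₁ + m₂c₂) = 423.83 K.
ΔS₁ = m₁c₁ ln(T_f/T₁) = 574.48 × ln(423.83/482) = -73.88 J/K.
ΔS₂ = m₂c₂ ln(T_f/T₂) = 157.746 × ln(423.83/212) = 109.3 J/K.
ΔS_total = -73.88 + 109.3 = 35.4 J/K.

ΔS_total = 35.4 J/K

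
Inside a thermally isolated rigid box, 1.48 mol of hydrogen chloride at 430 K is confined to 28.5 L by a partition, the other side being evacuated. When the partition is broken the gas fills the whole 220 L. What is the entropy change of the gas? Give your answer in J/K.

For an ideal gas in free expansion Q = 0 and W = 0, so T is unchanged.
Entropy is a state function; using a reversible isothermal path, ΔS_gas = nR ln(V₂/V₁) = 1.48 × 8.314 × ln(220/28.5) = 25.1 J/K.

ΔS_gas = 25.1 J/K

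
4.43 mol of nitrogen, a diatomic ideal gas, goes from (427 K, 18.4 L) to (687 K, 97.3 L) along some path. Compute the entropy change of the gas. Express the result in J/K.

ΔS = 105 J/K

Entropy is a state function: ΔS = nC_V ln(T₂/T₁) + nR ln(V₂/V₁), with C_V = 5R/2 = 20.79 J mol⁻¹ K⁻¹ for a diatomic ideal gas.
ΔS = 4.43 × [20.79 × ln(687/427) + 8.314 × ln(97.3/18.4)] = 105 J/K.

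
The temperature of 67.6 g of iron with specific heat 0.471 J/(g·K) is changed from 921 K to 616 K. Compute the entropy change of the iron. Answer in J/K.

ΔS = -12.8 J/K

ΔS = ∫dQ_rev/T = m c ln(T₂/T₁) = 67.6 × 0.471 × ln(616/921) = -12.8 J/K.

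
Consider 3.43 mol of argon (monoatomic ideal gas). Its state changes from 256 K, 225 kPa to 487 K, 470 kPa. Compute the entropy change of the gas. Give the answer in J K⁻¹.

ΔS = 24.8 J/K

ΔS = nC_p ln(T₂/T₁) − nR ln(P₂/P₁), with C_p = 5R/2 = 20.79 J mol⁻¹ K⁻¹ for a monoatomic ideal gas.
ΔS = 3.43 × [20.79 × ln(487/256) − 8.314 × ln(470/225)] = 24.8 J/K.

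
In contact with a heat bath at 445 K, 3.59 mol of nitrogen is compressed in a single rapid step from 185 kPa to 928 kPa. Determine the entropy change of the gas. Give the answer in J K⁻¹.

Entropy is a state function, so ΔS_gas depends only on the end states.
For an isothermal ideal gas ΔS_gas = nR ln(P₁/P₂) = 3.59 × 8.314 × ln(185/928) = -48.1 J/K.

ΔS_gas = -48.1 J/K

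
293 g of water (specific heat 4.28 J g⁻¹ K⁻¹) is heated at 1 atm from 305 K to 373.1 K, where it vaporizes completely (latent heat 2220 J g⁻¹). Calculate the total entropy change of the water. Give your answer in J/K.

Warming step: ΔS₁ = m c ln(T_tr/T_i) = 293 × 4.28 × ln(373.1/305) = 252.7 J/K.
Phase change: ΔS₂ = +mL/T_tr = 293 × 2220 / 373.1 = 1743 J/K.
ΔS_total = (252.7) + (1743) = 2000 J/K.

ΔS = 2000 J/K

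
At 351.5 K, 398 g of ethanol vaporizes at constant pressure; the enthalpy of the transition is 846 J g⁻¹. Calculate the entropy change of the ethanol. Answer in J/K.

ΔS = 958 J/K

Heat absorbed by the substance: Q = mL = 398 × 846 = 336708 J.
At constant T, ΔS = Q_rev/T = 336708 / 351.5 = 958 J/K.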